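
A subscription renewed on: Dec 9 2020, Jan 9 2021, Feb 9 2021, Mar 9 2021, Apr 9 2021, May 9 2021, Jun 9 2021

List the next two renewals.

Gaps: 31, 31, 28, 31, 30, 31 days — not constant. Every event is on the 9th of the month.
Pattern: the 9th of each month.
Next: July 2021 → Jul 9 2021.
August 2021: Aug 9 2021.

Jul 9 2021, Aug 9 2021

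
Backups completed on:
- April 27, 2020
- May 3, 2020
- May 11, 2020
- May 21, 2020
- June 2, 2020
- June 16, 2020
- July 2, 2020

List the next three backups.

July 20, 2020; August 9, 2020; August 31, 2020

The spacing grows by 2 each time: 6, 8, 10, 12, 14, 16 days.
Next gap: 18 days. July 2, 2020 + 18 days = July 20, 2020.
Next gap: 20 days. July 20, 2020 + 20 days = August 9, 2020.
Next gap: 22 days. August 9, 2020 + 22 days = August 31, 2020.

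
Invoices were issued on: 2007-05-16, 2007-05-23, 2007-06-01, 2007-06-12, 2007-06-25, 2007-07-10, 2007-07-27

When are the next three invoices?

Gaps: 7, 9, 11, 13, 15, 17 days — each gap is 2 larger than the previous one.
Next gap: 19 days. 2007-07-27 + 19 days = 2007-08-15.
Next gap: 21 days. 2007-08-15 + 21 days = 2007-09-05.
Next gap: 23 days. 2007-09-05 + 23 days = 2007-09-28.

2007-08-15, 2007-09-05, 2007-09-28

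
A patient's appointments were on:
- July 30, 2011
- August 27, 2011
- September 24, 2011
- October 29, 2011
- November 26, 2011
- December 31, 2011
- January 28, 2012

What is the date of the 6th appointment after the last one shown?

July 28, 2012

These are Saturdays with 28, 28, 35, 28, 35, 28-day gaps.
Each is the final Saturday of its month — July 30, 2011 is past the 28th, so '4th Saturday' doesn't fit.
February 2012 ends with Saturday February 25, 2012.
March 2012 ends with Saturday March 31, 2012.
April 2012 ends with Saturday April 28, 2012.
Last Saturday of May 2012: May 26, 2012.
Last Saturday of June 2012: June 30, 2012.
Last Saturday of July 2012: July 28, 2012.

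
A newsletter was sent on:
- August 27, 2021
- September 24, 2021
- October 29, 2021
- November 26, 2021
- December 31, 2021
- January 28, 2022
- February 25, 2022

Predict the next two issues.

March 25, 2022; April 29, 2022

These are Fridays with 28, 35, 28, 35, 28, 28-day gaps.
Each is the final Friday of its month — October 29, 2021 is past the 28th, so '4th Friday' doesn't fit.
March 2022 ends with Friday March 25, 2022.
Last Friday of April 2022: April 29, 2022.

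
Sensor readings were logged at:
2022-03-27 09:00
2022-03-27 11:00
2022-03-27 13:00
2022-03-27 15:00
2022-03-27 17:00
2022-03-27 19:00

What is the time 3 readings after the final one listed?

The interval is a steady 2 hours (2, 2, 2, 2, 2).
2022-03-27 19:00 + 2 h = 2022-03-27 21:00.
2022-03-27 21:00 + 2 h = 2022-03-27 23:00.
2022-03-27 23:00 + 2 h = 2022-03-28 01:00.

2022-03-28 01:00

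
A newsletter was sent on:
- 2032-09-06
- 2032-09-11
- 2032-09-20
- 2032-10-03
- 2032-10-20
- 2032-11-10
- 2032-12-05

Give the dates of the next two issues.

2033-01-03, 2033-02-05

Gaps: 5, 9, 13, 17, 21, 25 days — each gap is 4 larger than the previous one.
Next gap: 29 days. 2032-12-05 + 29 days = 2033-01-03.
Next gap: 33 days. 2033-01-03 + 33 days = 2033-02-05.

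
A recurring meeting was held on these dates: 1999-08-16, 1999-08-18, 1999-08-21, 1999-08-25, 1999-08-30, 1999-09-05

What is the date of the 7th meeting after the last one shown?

Intervals are 2, 3, 4, 5, 6 days — an arithmetic progression with common difference 1.
Next gap: 7 days. 1999-09-05 + 7 days = 1999-09-12.
Next gap: 8 days. 1999-09-12 + 8 days = 1999-09-20.
Next gap: 9 days. 1999-09-20 + 9 days = 1999-09-29.
Next gap: 10 days. 1999-09-29 + 10 days = 1999-10-09.
Next gap: 11 days. 1999-10-09 + 11 days = 1999-10-20.
Next gap: 12 days. 1999-10-20 + 12 days = 1999-11-01.
Next gap: 13 days. 1999-11-01 + 13 days = 1999-11-14.

1999-11-14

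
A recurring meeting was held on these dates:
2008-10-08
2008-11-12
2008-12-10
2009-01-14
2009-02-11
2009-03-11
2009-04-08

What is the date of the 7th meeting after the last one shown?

2009-11-11

Gaps: 35, 28, 35, 28, 28, 28 days — a mix of 28 and 35. Every date is a Wednesday.
Each is the 2nd Wednesday of its month.
May 2009 — 2nd Wednesday is 2009-05-13.
2nd Wednesday of June 2009: 2009-06-10.
2nd Wednesday of July 2009: 2009-07-08.
2nd Wednesday of August 2009: 2009-08-12.
2nd Wednesday of September 2009: 2009-09-09.
October 2009 — 2nd Wednesday is 2009-10-14.
November 2009 — 2nd Wednesday is 2009-11-11.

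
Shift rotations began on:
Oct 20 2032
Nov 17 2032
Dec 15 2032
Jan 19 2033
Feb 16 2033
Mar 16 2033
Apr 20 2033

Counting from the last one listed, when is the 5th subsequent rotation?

All dates are Wednesdays, 28, 28, 35, 28, 28, 35 days apart.
Specifically, the 3rd Wednesday of each month.
3rd Wednesday of May 2033: May 18 2033.
June 2033 — 3rd Wednesday is Jun 15 2033.
3rd Wednesday of July 2033: Jul 20 2033.
3rd Wednesday of August 2033: Aug 17 2033.
3rd Wednesday of September 2033: Sep 21 2033.

Sep 21 2033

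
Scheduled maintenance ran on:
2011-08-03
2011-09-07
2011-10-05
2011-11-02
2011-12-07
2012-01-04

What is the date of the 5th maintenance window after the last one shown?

Gaps: 35, 28, 28, 35, 28 days — a mix of 28 and 35. Every date is a Wednesday.
Each is the 1st Wednesday of its month.
1st Wednesday of February 2012: 2012-02-01.
March 2012 — 1st Wednesday is 2012-03-07.
1st Wednesday of April 2012: 2012-04-04.
1st Wednesday of May 2012: 2012-05-02.
1st Wednesday of June 2012: 2012-06-06.

2012-06-06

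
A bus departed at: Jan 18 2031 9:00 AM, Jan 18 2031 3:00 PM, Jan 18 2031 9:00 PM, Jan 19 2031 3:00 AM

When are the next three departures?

Jan 19 2031 9:00 AM, Jan 19 2031 3:00 PM, Jan 19 2031 9:00 PM

The interval is a steady 6 hours (6, 6, 6).
Jan 19 2031 3:00 AM + 6 h = Jan 19 2031 9:00 AM.
Jan 19 2031 9:00 AM + 6 h = Jan 19 2031 3:00 PM.
Jan 19 2031 3:00 PM + 6 h = Jan 19 2031 9:00 PM.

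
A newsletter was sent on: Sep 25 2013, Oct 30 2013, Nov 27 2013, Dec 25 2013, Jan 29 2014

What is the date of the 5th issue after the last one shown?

Jun 25 2014

These are Wednesdays with 35, 28, 28, 35-day gaps.
Each is the final Wednesday of its month — Oct 30 2013 is past the 28th, so '4th Wednesday' doesn't fit.
Last Wednesday of February 2014: Feb 26 2014.
March 2014 ends with Wednesday Mar 26 2014.
April 2014 ends with Wednesday Apr 30 2014.
Last Wednesday of May 2014: May 28 2014.
June 2014 ends with Wednesday Jun 25 2014.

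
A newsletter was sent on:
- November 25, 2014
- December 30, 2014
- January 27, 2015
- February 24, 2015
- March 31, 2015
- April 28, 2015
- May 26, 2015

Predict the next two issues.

These are Tuesdays with 35, 28, 28, 35, 28, 28-day gaps.
Each is the final Tuesday of its month — December 30, 2014 is past the 28th, so '4th Tuesday' doesn't fit.
Last Tuesday of June 2015: June 30, 2015.
July 2015 ends with Tuesday July 28, 2015.

June 30, 2015; July 28, 2015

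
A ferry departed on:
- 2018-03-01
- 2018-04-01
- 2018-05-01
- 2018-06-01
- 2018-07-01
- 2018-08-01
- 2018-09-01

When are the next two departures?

2018-10-01, 2018-11-01

The day-of-month is always 1 (31, 30, 31, 30, 31, 31 days between events).
So this recurs on the 1st of each month.
Next: October 2018 → 2018-10-01.
November 2018: 2018-11-01.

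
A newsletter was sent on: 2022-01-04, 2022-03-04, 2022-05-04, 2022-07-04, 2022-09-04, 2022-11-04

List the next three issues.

Each date is the 4th; the gaps (59, 61, 61, 62, 61) track the month lengths.
The rule is the 4th of every 2 months.
January 2023: 2023-01-04.
Next: March 2023 → 2023-03-04.
May 2023: 2023-05-04.

2023-01-04, 2023-03-04, 2023-05-04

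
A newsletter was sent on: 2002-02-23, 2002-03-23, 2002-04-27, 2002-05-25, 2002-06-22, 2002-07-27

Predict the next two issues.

2002-08-24, 2002-09-28

These are Saturdays at 28- or 35-day spacing (28, 35, 28, 28, 35).
The pattern: 4th Saturday of the month.
4th Saturday of August 2002: 2002-08-24.
September 2002 — 4th Saturday is 2002-09-28.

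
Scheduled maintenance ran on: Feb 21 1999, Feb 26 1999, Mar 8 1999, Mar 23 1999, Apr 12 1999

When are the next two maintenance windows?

Gaps: 5, 10, 15, 20 days — each gap is 5 larger than the previous one.
Next gap: 25 days. Apr 12 1999 + 25 days = May 7 1999.
Next gap: 30 days. May 7 1999 + 30 days = Jun 6 1999.

May 7 1999, Jun 6 1999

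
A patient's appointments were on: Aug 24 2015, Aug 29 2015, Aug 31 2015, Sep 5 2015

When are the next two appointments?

Sep 7 2015, Sep 12 2015

Every event lands on a Monday or Saturday (gaps cycle 5, 2, 5).
So the schedule is: every Monday and Saturday.
Next Monday: Sep 7 2015.
The following Saturday is Sep 12 2015.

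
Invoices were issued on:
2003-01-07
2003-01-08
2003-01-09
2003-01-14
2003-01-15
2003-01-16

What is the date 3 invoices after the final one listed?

The gap pattern 1, 1, 5, 1, 1 repeats every 3 events.
These are the Tuesdays, Wednesdays and Thursdays of each week.
Next Tuesday: 2003-01-21.
Next Wednesday: 2003-01-22.
The following Thursday is 2003-01-23.

2003-01-23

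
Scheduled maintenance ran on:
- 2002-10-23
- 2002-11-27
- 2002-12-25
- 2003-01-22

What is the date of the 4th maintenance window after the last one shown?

2003-05-28

All dates are Wednesdays, 35, 28, 28 days apart.
Specifically, the 4th Wednesday of each month.
4th Wednesday of February 2003: 2003-02-26.
March 2003 — 4th Wednesday is 2003-03-26.
April 2003 — 4th Wednesday is 2003-04-23.
May 2003 — 4th Wednesday is 2003-05-28.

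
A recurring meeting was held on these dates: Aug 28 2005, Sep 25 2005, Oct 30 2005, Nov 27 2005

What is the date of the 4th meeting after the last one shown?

Mar 26 2006

Every date is a Sunday; gaps 28, 35, 28 days.
Each is the last Sunday of its month (at least one falls on the 29th or later, ruling out '4th Sunday').
Last Sunday of December 2005: Dec 25 2005.
Last Sunday of January 2006: Jan 29 2006.
February 2006 ends with Sunday Feb 26 2006.
Last Sunday of March 2006: Mar 26 2006.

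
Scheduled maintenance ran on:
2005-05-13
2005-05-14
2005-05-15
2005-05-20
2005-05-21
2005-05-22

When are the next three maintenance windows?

2005-05-27, 2005-05-28, 2005-05-29

Every event lands on a Friday or Saturday or Sunday (gaps cycle 1, 1, 5, 1, 1).
So the schedule is: every Friday, Saturday and Sunday.
The following Friday is 2005-05-27.
Next Saturday: 2005-05-28.
The following Sunday is 2005-05-29.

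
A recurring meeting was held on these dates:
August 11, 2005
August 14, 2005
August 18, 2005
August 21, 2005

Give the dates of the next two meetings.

The gap pattern 3, 4, 3 repeats every 2 events.
These are the Thursdays and Sundays of each week.
The following Thursday is August 25, 2005.
The following Sunday is August 28, 2005.

August 25, 2005; August 28, 2005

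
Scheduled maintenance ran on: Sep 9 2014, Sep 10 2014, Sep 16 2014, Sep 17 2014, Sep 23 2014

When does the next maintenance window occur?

Gaps: 1, 6, 1, 6 days — not constant, but cyclic with period 2.
The events fall on every Tuesday and Wednesday.
Next Wednesday: Sep 24 2014.

Sep 24 2014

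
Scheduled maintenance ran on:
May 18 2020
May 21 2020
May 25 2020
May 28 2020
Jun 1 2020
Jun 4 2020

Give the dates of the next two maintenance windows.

Gaps: 3, 4, 3, 4, 3 days — not constant, but cyclic with period 2.
The events fall on every Monday and Thursday.
The following Monday is Jun 8 2020.
Next Thursday: Jun 11 2020.

Jun 8 2020, Jun 11 2020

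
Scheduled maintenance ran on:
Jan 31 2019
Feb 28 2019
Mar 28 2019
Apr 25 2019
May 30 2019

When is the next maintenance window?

These are Thursdays with 28, 28, 28, 35-day gaps.
Each is the final Thursday of its month — Jan 31 2019 is past the 28th, so '4th Thursday' doesn't fit.
Last Thursday of June 2019: Jun 27 2019.

Jun 27 2019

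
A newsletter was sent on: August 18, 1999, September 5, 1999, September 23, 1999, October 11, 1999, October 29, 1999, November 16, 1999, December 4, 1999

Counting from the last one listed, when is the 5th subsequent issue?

Every event comes 18 days after the last (18, 18, 18, 18, 18, 18).
December 4, 1999 + 18 days = December 22, 1999.
December 22, 1999 + 18 days = January 9, 2000.
January 9, 2000 + 18 days = January 27, 2000.
January 27, 2000 + 18 days = February 14, 2000.
February 14, 2000 + 18 days = March 3, 2000.

March 3, 2000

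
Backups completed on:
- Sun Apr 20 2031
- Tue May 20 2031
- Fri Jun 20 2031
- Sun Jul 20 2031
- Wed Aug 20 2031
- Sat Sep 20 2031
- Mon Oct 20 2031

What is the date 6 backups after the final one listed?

The day-of-month is always 20 (30, 31, 30, 31, 31, 30 days between events).
So this recurs on the 20th of each month.
November 2031: Thu Nov 20 2031.
Next: December 2031 → Sat Dec 20 2031.
Next: January 2032 → Tue Jan 20 2032.
February 2032: Fri Feb 20 2032.
Next: March 2032 → Sat Mar 20 2032.
April 2032: Tue Apr 20 2032.

Tue Apr 20 2032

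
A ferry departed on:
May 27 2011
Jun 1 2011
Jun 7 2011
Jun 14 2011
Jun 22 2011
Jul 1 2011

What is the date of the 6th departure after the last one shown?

Gaps: 5, 6, 7, 8, 9 days — each gap is 1 larger than the previous one.
Next gap: 10 days. Jul 1 2011 + 10 days = Jul 11 2011.
Next gap: 11 days. Jul 11 2011 + 11 days = Jul 22 2011.
Next gap: 12 days. Jul 22 2011 + 12 days = Aug 3 2011.
Next gap: 13 days. Aug 3 2011 + 13 days = Aug 16 2011.
Next gap: 14 days. Aug 16 2011 + 14 days = Aug 30 2011.
Next gap: 15 days. Aug 30 2011 + 15 days = Sep 14 2011.

Sep 14 2011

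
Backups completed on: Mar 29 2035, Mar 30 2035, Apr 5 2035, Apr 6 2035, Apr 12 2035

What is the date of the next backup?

Gaps: 1, 6, 1, 6 days — not constant, but cyclic with period 2.
The events fall on every Thursday and Friday.
Next Friday: Apr 13 2035.

Apr 13 2035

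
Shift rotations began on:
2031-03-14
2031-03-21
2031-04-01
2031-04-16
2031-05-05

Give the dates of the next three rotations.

The spacing grows by 4 each time: 7, 11, 15, 19 days.
Next gap: 23 days. 2031-05-05 + 23 days = 2031-05-28.
Next gap: 27 days. 2031-05-28 + 27 days = 2031-06-24.
Next gap: 31 days. 2031-06-24 + 31 days = 2031-07-25.

2031-05-28, 2031-06-24, 2031-07-25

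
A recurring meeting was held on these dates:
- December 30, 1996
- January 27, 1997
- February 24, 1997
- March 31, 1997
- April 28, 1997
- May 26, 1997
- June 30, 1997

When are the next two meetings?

Every date is a Monday; gaps 28, 28, 35, 28, 28, 35 days.
Each is the last Monday of its month (at least one falls on the 29th or later, ruling out '4th Monday').
July 1997 ends with Monday July 28, 1997.
Last Monday of August 1997: August 25, 1997.

July 28, 1997; August 25, 1997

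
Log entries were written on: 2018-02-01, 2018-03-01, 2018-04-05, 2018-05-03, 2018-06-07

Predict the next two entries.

2018-07-05, 2018-08-02

Gaps: 28, 35, 28, 35 days — a mix of 28 and 35. Every date is a Thursday.
Each is the 1st Thursday of its month.
1st Thursday of July 2018: 2018-07-05.
August 2018 — 1st Thursday is 2018-08-02.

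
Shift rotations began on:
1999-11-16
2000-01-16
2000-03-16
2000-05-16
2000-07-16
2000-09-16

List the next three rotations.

The day-of-month is always 16 (61, 60, 61, 61, 62 days between events).
So this recurs on the 16th of every 2 months.
Next: November 2000 → 2000-11-16.
January 2001: 2001-01-16.
March 2001: 2001-03-16.

2000-11-16, 2001-01-16, 2001-03-16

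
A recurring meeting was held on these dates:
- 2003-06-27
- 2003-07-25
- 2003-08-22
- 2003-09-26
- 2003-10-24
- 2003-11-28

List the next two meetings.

2003-12-26, 2004-01-23

All dates are Fridays, 28, 28, 35, 28, 35 days apart.
Specifically, the 4th Friday of each month.
December 2003 — 4th Friday is 2003-12-26.
January 2004 — 4th Friday is 2004-01-23.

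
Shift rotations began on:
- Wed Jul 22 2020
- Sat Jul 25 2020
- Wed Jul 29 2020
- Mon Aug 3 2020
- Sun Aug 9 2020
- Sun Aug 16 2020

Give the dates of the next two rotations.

The spacing grows by 1 each time: 3, 4, 5, 6, 7 days.
Next gap: 8 days. Sun Aug 16 2020 + 8 days = Mon Aug 24 2020.
Next gap: 9 days. Mon Aug 24 2020 + 9 days = Wed Sep 2 2020.

Mon Aug 24 2020, Wed Sep 2 2020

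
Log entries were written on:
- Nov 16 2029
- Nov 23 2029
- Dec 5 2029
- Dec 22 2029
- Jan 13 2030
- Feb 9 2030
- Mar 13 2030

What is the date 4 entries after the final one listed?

Gaps: 7, 12, 17, 22, 27, 32 days — each gap is 5 larger than the previous one.
Next gap: 37 days. Mar 13 2030 + 37 days = Apr 19 2030.
Next gap: 42 days. Apr 19 2030 + 42 days = May 31 2030.
Next gap: 47 days. May 31 2030 + 47 days = Jul 17 2030.
Next gap: 52 days. Jul 17 2030 + 52 days = Sep 7 2030.

Sep 7 2030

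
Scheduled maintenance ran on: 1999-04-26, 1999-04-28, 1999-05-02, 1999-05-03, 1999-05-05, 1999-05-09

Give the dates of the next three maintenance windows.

The gap pattern 2, 4, 1, 2, 4 repeats every 3 events.
These are the Mondays, Wednesdays and Sundays of each week.
Next Monday: 1999-05-10.
Next Wednesday: 1999-05-12.
Next Sunday: 1999-05-16.

1999-05-10, 1999-05-12, 1999-05-16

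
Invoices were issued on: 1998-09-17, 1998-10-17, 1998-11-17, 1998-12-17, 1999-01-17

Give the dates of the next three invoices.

1999-02-17, 1999-03-17, 1999-04-17

Each date is the 17th; the gaps (30, 31, 30, 31) track the month lengths.
The rule is the 17th of each month.
Next: February 1999 → 1999-02-17.
Next: March 1999 → 1999-03-17.
April 1999: 1999-04-17.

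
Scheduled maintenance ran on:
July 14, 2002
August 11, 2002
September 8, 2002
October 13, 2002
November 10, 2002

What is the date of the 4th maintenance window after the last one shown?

March 9, 2003

Gaps: 28, 28, 35, 28 days — a mix of 28 and 35. Every date is a Sunday.
Each is the 2nd Sunday of its month.
December 2002 — 2nd Sunday is December 8, 2002.
2nd Sunday of January 2003: January 12, 2003.
February 2003 — 2nd Sunday is February 9, 2003.
March 2003 — 2nd Sunday is March 9, 2003.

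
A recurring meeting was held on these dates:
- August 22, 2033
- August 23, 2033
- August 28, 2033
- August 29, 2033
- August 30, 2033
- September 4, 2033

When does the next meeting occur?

The gap pattern 1, 5, 1, 1, 5 repeats every 3 events.
These are the Mondays, Tuesdays and Sundays of each week.
The following Monday is September 5, 2033.

September 5, 2033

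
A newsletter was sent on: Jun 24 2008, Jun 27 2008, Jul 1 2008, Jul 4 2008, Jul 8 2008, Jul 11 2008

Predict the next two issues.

Jul 15 2008, Jul 18 2008

The gap pattern 3, 4, 3, 4, 3 repeats every 2 events.
These are the Tuesdays and Fridays of each week.
Next Tuesday: Jul 15 2008.
Next Friday: Jul 18 2008.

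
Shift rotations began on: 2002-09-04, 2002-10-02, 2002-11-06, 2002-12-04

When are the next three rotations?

2003-01-01, 2003-02-05, 2003-03-05

These are Wednesdays at 28- or 35-day spacing (28, 35, 28).
The pattern: 1st Wednesday of the month.
1st Wednesday of January 2003: 2003-01-01.
1st Wednesday of February 2003: 2003-02-05.
March 2003 — 1st Wednesday is 2003-03-05.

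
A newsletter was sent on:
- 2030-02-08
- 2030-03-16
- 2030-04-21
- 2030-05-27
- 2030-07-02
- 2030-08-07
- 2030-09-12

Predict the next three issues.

Gaps between consecutive events: 36, 36, 36, 36, 36, 36 days — a constant 36-day interval.
2030-09-12 + 36 days = 2030-10-18.
2030-10-18 + 36 days = 2030-11-23.
2030-11-23 + 36 days = 2030-12-29.

2030-10-18, 2030-11-23, 2030-12-29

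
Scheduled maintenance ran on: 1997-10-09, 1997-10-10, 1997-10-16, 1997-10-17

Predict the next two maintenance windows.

1997-10-23, 1997-10-24

Every event lands on a Thursday or Friday (gaps cycle 1, 6, 1).
So the schedule is: every Thursday and Friday.
The following Thursday is 1997-10-23.
The following Friday is 1997-10-24.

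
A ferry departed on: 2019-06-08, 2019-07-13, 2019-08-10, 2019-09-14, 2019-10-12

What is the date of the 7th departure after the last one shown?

2020-05-09

Gaps: 35, 28, 35, 28 days — a mix of 28 and 35. Every date is a Saturday.
Each is the 2nd Saturday of its month.
2nd Saturday of November 2019: 2019-11-09.
2nd Saturday of December 2019: 2019-12-14.
2nd Saturday of January 2020: 2020-01-11.
2nd Saturday of February 2020: 2020-02-08.
March 2020 — 2nd Saturday is 2020-03-14.
April 2020 — 2nd Saturday is 2020-04-11.
2nd Saturday of May 2020: 2020-05-09.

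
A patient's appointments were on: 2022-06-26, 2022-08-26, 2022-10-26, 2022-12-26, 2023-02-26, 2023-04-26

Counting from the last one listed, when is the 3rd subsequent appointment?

2023-10-26

Each date is the 26th; the gaps (61, 61, 61, 62, 59) track the month lengths.
The rule is the 26th of every 2 months.
June 2023: 2023-06-26.
Next: August 2023 → 2023-08-26.
Next: October 2023 → 2023-10-26.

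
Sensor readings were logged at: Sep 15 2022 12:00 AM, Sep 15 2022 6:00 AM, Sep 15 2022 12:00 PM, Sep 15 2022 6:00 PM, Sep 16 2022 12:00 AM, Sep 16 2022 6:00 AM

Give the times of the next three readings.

Sep 16 2022 12:00 PM, Sep 16 2022 6:00 PM, Sep 17 2022 12:00 AM

Gaps: 6, 6, 6, 6, 6 hours — each event is 6 hours after the previous one.
Sep 16 2022 6:00 AM + 6 h = Sep 16 2022 12:00 PM.
Sep 16 2022 12:00 PM + 6 h = Sep 16 2022 6:00 PM.
Sep 16 2022 6:00 PM + 6 h = Sep 17 2022 12:00 AM.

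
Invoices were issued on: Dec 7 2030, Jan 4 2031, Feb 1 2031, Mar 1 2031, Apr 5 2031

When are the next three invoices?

May 3 2031, Jun 7 2031, Jul 5 2031

All dates are Saturdays, 28, 28, 28, 35 days apart.
Specifically, the 1st Saturday of each month.
1st Saturday of May 2031: May 3 2031.
June 2031 — 1st Saturday is Jun 7 2031.
1st Saturday of July 2031: Jul 5 2031.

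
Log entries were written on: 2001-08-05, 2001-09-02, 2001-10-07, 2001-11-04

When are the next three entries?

Gaps: 28, 35, 28 days — a mix of 28 and 35. Every date is a Sunday.
Each is the 1st Sunday of its month.
1st Sunday of December 2001: 2001-12-02.
1st Sunday of January 2002: 2002-01-06.
1st Sunday of February 2002: 2002-02-03.

2001-12-02, 2002-01-06, 2002-02-03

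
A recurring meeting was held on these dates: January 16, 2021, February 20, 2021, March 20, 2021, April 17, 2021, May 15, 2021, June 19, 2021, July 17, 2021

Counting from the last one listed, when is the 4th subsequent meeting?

November 20, 2021

These are Saturdays at 28- or 35-day spacing (35, 28, 28, 28, 35, 28).
The pattern: 3rd Saturday of the month.
August 2021 — 3rd Saturday is August 21, 2021.
September 2021 — 3rd Saturday is September 18, 2021.
October 2021 — 3rd Saturday is October 16, 2021.
3rd Saturday of November 2021: November 20, 2021.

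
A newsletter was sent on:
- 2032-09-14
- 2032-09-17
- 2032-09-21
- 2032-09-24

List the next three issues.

2032-09-28, 2032-10-01, 2032-10-05

Gaps: 3, 4, 3 days — not constant, but cyclic with period 2.
The events fall on every Tuesday and Friday.
Next Tuesday: 2032-09-28.
Next Friday: 2032-10-01.
Next Tuesday: 2032-10-05.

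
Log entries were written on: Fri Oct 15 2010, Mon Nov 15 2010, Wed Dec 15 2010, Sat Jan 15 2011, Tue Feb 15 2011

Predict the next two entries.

Gaps: 31, 30, 31, 31 days — not constant. Every event is on the 15th of the month.
Pattern: the 15th of each month.
March 2011: Tue Mar 15 2011.
April 2011: Fri Apr 15 2011.

Tue Mar 15 2011, Fri Apr 15 2011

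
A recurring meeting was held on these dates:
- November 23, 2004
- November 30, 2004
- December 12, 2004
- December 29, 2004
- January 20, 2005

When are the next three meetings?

February 16, 2005; March 20, 2005; April 26, 2005

The spacing grows by 5 each time: 7, 12, 17, 22 days.
Next gap: 27 days. January 20, 2005 + 27 days = February 16, 2005.
Next gap: 32 days. February 16, 2005 + 32 days = March 20, 2005.
Next gap: 37 days. March 20, 2005 + 37 days = April 26, 2005.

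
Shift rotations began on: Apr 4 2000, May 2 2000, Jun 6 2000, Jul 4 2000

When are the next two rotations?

Aug 1 2000, Sep 5 2000

Gaps: 28, 35, 28 days — a mix of 28 and 35. Every date is a Tuesday.
Each is the 1st Tuesday of its month.
1st Tuesday of August 2000: Aug 1 2000.
1st Tuesday of September 2000: Sep 5 2000.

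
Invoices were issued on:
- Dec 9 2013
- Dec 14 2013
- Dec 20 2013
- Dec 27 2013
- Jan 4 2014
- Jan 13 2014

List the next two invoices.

Intervals are 5, 6, 7, 8, 9 days — an arithmetic progression with common difference 1.
Next gap: 10 days. Jan 13 2014 + 10 days = Jan 23 2014.
Next gap: 11 days. Jan 23 2014 + 11 days = Feb 3 2014.

Jan 23 2014, Feb 3 2014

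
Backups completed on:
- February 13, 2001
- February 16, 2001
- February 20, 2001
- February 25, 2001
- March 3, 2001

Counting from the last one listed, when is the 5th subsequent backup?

Intervals are 3, 4, 5, 6 days — an arithmetic progression with common difference 1.
Next gap: 7 days. March 3, 2001 + 7 days = March 10, 2001.
Next gap: 8 days. March 10, 2001 + 8 days = March 18, 2001.
Next gap: 9 days. March 18, 2001 + 9 days = March 27, 2001.
Next gap: 10 days. March 27, 2001 + 10 days = April 6, 2001.
Next gap: 11 days. April 6, 2001 + 11 days = April 17, 2001.

April 17, 2001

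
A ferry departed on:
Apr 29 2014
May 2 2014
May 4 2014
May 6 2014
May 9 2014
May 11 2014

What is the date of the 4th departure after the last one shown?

May 20 2014

Gaps: 3, 2, 2, 3, 2 days — not constant, but cyclic with period 3.
The events fall on every Tuesday, Friday and Sunday.
Next Tuesday: May 13 2014.
The following Friday is May 16 2014.
Next Sunday: May 18 2014.
Next Tuesday: May 20 2014.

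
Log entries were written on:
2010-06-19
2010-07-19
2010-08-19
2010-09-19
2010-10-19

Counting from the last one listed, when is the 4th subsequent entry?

2011-02-19

Gaps: 30, 31, 31, 30 days — not constant. Every event is on the 19th of the month.
Pattern: the 19th of each month.
Next: November 2010 → 2010-11-19.
December 2010: 2010-12-19.
January 2011: 2011-01-19.
February 2011: 2011-02-19.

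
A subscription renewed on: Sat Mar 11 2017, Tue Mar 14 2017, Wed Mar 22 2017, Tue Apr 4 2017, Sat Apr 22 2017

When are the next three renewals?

The spacing grows by 5 each time: 3, 8, 13, 18 days.
Next gap: 23 days. Sat Apr 22 2017 + 23 days = Mon May 15 2017.
Next gap: 28 days. Mon May 15 2017 + 28 days = Mon Jun 12 2017.
Next gap: 33 days. Mon Jun 12 2017 + 33 days = Sat Jul 15 2017.

Mon May 15 2017, Mon Jun 12 2017, Sat Jul 15 2017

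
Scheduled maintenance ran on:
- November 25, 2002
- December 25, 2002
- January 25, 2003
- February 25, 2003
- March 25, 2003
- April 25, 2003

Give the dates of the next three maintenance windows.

Each date is the 25th; the gaps (30, 31, 31, 28, 31) track the month lengths.
The rule is the 25th of each month.
May 2003: May 25, 2003.
June 2003: June 25, 2003.
July 2003: July 25, 2003.

May 25, 2003; June 25, 2003; July 25, 2003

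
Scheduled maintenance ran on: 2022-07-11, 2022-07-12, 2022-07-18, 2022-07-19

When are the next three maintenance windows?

Gaps: 1, 6, 1 days — not constant, but cyclic with period 2.
The events fall on every Monday and Tuesday.
Next Monday: 2022-07-25.
Next Tuesday: 2022-07-26.
The following Monday is 2022-08-01.

2022-07-25, 2022-07-26, 2022-08-01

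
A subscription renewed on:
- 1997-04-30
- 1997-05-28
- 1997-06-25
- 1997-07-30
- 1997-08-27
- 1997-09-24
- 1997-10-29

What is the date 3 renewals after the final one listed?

All Wednesdays; the gaps (28, 28, 35, 28, 28, 35) vary with month length.
This is the last Wednesday of each month.
Last Wednesday of November 1997: 1997-11-26.
December 1997 ends with Wednesday 1997-12-31.
January 1998 ends with Wednesday 1998-01-28.

1998-01-28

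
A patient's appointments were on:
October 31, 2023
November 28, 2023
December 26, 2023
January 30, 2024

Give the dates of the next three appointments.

February 27, 2024; March 26, 2024; April 30, 2024

Every date is a Tuesday; gaps 28, 28, 35 days.
Each is the last Tuesday of its month (at least one falls on the 29th or later, ruling out '4th Tuesday').
Last Tuesday of February 2024: February 27, 2024.
March 2024 ends with Tuesday March 26, 2024.
Last Tuesday of April 2024: April 30, 2024.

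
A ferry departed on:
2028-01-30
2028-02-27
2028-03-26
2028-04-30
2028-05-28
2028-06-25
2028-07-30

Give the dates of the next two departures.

2028-08-27, 2028-09-24

All Sundays; the gaps (28, 28, 35, 28, 28, 35) vary with month length.
This is the last Sunday of each month.
Last Sunday of August 2028: 2028-08-27.
September 2028 ends with Sunday 2028-09-24.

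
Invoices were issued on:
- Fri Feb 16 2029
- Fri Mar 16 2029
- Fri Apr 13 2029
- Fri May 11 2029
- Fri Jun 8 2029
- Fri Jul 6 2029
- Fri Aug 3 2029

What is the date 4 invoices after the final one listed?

Gaps between consecutive events: 28, 28, 28, 28, 28, 28 days — a constant 28-day interval.
Fri Aug 3 2029 + 28 days = Fri Aug 31 2029.
Fri Aug 31 2029 + 28 days = Fri Sep 28 2029.
Fri Sep 28 2029 + 28 days = Fri Oct 26 2029.
Fri Oct 26 2029 + 28 days = Fri Nov 23 2029.

Fri Nov 23 2029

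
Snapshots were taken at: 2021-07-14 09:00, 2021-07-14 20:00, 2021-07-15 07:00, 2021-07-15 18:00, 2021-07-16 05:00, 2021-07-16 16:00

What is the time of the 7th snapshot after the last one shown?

Gaps: 11, 11, 11, 11, 11 hours — each event is 11 hours after the previous one.
2021-07-16 16:00 + 11 h = 2021-07-17 03:00.
2021-07-17 03:00 + 11 h = 2021-07-17 14:00.
2021-07-17 14:00 + 11 h = 2021-07-18 01:00.
2021-07-18 01:00 + 11 h = 2021-07-18 12:00.
2021-07-18 12:00 + 11 h = 2021-07-18 23:00.
2021-07-18 23:00 + 11 h = 2021-07-19 10:00.
2021-07-19 10:00 + 11 h = 2021-07-19 21:00.

2021-07-19 21:00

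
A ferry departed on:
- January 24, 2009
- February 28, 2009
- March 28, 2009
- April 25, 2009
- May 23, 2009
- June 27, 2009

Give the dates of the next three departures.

July 25, 2009; August 22, 2009; September 26, 2009

Gaps: 35, 28, 28, 28, 35 days — a mix of 28 and 35. Every date is a Saturday.
Each is the 4th Saturday of its month.
4th Saturday of July 2009: July 25, 2009.
4th Saturday of August 2009: August 22, 2009.
September 2009 — 4th Saturday is September 26, 2009.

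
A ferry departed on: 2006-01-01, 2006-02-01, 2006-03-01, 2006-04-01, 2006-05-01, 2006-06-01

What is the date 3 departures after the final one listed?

2006-09-01

The day-of-month is always 1 (31, 28, 31, 30, 31 days between events).
So this recurs on the 1st of each month.
July 2006: 2006-07-01.
Next: August 2006 → 2006-08-01.
September 2006: 2006-09-01.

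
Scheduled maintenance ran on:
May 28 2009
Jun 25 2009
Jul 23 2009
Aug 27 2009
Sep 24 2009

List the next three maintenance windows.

Oct 22 2009, Nov 26 2009, Dec 24 2009

All dates are Thursdays, 28, 28, 35, 28 days apart.
Specifically, the 4th Thursday of each month.
4th Thursday of October 2009: Oct 22 2009.
4th Thursday of November 2009: Nov 26 2009.
December 2009 — 4th Thursday is Dec 24 2009.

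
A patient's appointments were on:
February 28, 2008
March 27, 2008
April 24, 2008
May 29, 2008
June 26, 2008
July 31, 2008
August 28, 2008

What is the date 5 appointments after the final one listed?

These are Thursdays with 28, 28, 35, 28, 35, 28-day gaps.
Each is the final Thursday of its month — May 29, 2008 is past the 28th, so '4th Thursday' doesn't fit.
September 2008 ends with Thursday September 25, 2008.
Last Thursday of October 2008: October 30, 2008.
November 2008 ends with Thursday November 27, 2008.
December 2008 ends with Thursday December 25, 2008.
Last Thursday of January 2009: January 29, 2009.

January 29, 2009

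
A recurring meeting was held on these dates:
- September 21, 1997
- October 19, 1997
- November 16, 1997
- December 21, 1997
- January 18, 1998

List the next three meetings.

These are Sundays at 28- or 35-day spacing (28, 28, 35, 28).
The pattern: 3rd Sunday of the month.
February 1998 — 3rd Sunday is February 15, 1998.
March 1998 — 3rd Sunday is March 15, 1998.
3rd Sunday of April 1998: April 19, 1998.

February 15, 1998; March 15, 1998; April 19, 1998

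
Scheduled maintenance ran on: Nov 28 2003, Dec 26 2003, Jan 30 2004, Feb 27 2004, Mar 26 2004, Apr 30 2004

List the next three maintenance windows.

May 28 2004, Jun 25 2004, Jul 30 2004

Every date is a Friday; gaps 28, 35, 28, 28, 35 days.
Each is the last Friday of its month (at least one falls on the 29th or later, ruling out '4th Friday').
May 2004 ends with Friday May 28 2004.
Last Friday of June 2004: Jun 25 2004.
Last Friday of July 2004: Jul 30 2004.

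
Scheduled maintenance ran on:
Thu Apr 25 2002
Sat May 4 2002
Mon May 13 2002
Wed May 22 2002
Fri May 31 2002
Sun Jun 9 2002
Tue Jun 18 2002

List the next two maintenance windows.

Thu Jun 27 2002, Sat Jul 6 2002

The spacing is 9, 9, 9, 9, 9, 9 days — always 9 days.
Tue Jun 18 2002 + 9 days = Thu Jun 27 2002.
Thu Jun 27 2002 + 9 days = Sat Jul 6 2002.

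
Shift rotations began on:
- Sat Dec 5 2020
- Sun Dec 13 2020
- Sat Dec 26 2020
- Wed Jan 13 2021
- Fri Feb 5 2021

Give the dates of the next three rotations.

Fri Mar 5 2021, Wed Apr 7 2021, Sat May 15 2021

The spacing grows by 5 each time: 8, 13, 18, 23 days.
Next gap: 28 days. Fri Feb 5 2021 + 28 days = Fri Mar 5 2021.
Next gap: 33 days. Fri Mar 5 2021 + 33 days = Wed Apr 7 2021.
Next gap: 38 days. Wed Apr 7 2021 + 38 days = Sat May 15 2021.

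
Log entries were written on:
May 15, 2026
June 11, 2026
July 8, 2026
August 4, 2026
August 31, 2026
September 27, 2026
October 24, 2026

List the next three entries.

November 20, 2026; December 17, 2026; January 13, 2027

The spacing is 27, 27, 27, 27, 27, 27 days — always 27 days.
October 24, 2026 + 27 days = November 20, 2026.
November 20, 2026 + 27 days = December 17, 2026.
December 17, 2026 + 27 days = January 13, 2027.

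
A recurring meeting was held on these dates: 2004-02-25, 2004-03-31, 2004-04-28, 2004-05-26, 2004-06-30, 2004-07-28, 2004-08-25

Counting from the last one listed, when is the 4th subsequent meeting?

2004-12-29

All Wednesdays; the gaps (35, 28, 28, 35, 28, 28) vary with month length.
This is the last Wednesday of each month.
September 2004 ends with Wednesday 2004-09-29.
Last Wednesday of October 2004: 2004-10-27.
Last Wednesday of November 2004: 2004-11-24.
December 2004 ends with Wednesday 2004-12-29.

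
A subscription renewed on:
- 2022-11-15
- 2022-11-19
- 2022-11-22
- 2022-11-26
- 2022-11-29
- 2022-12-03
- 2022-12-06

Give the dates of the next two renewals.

2022-12-10, 2022-12-13

Every event lands on a Tuesday or Saturday (gaps cycle 4, 3, 4, 3, 4, 3).
So the schedule is: every Tuesday and Saturday.
The following Saturday is 2022-12-10.
Next Tuesday: 2022-12-13.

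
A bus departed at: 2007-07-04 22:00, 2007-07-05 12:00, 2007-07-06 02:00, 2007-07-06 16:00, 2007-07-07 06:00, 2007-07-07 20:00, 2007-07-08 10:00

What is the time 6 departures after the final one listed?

2007-07-11 22:00

Spacing: 14, 14, 14, 14, 14, 14 h — constant 14 h.
2007-07-08 10:00 + 14 h = 2007-07-09 00:00.
2007-07-09 00:00 + 14 h = 2007-07-09 14:00.
2007-07-09 14:00 + 14 h = 2007-07-10 04:00.
2007-07-10 04:00 + 14 h = 2007-07-10 18:00.
2007-07-10 18:00 + 14 h = 2007-07-11 08:00.
2007-07-11 08:00 + 14 h = 2007-07-11 22:00.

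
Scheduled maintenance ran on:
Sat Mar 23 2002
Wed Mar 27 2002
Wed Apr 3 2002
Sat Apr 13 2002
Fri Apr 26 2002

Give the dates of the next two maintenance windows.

The spacing grows by 3 each time: 4, 7, 10, 13 days.
Next gap: 16 days. Fri Apr 26 2002 + 16 days = Sun May 12 2002.
Next gap: 19 days. Sun May 12 2002 + 19 days = Fri May 31 2002.

Sun May 12 2002, Fri May 31 2002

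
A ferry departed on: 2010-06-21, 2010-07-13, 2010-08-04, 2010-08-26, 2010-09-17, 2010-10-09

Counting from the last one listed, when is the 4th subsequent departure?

2011-01-05

The spacing is 22, 22, 22, 22, 22 days — always 22 days.
2010-10-09 + 22 days = 2010-10-31.
2010-10-31 + 22 days = 2010-11-22.
2010-11-22 + 22 days = 2010-12-14.
2010-12-14 + 22 days = 2011-01-05.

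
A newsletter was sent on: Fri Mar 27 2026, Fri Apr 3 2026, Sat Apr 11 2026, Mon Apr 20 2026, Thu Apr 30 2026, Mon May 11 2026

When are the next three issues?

Gaps: 7, 8, 9, 10, 11 days — each gap is 1 larger than the previous one.
Next gap: 12 days. Mon May 11 2026 + 12 days = Sat May 23 2026.
Next gap: 13 days. Sat May 23 2026 + 13 days = Fri Jun 5 2026.
Next gap: 14 days. Fri Jun 5 2026 + 14 days = Fri Jun 19 2026.

Sat May 23 2026, Fri Jun 5 2026, Fri Jun 19 2026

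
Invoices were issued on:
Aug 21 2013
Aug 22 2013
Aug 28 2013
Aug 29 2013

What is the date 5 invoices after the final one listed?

Sep 18 2013

Gaps: 1, 6, 1 days — not constant, but cyclic with period 2.
The events fall on every Wednesday and Thursday.
Next Wednesday: Sep 4 2013.
The following Thursday is Sep 5 2013.
Next Wednesday: Sep 11 2013.
Next Thursday: Sep 12 2013.
Next Wednesday: Sep 18 2013.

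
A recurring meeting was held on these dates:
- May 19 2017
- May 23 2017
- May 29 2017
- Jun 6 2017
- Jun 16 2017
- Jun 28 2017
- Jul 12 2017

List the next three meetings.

Jul 28 2017, Aug 15 2017, Sep 4 2017

Intervals are 4, 6, 8, 10, 12, 14 days — an arithmetic progression with common difference 2.
Next gap: 16 days. Jul 12 2017 + 16 days = Jul 28 2017.
Next gap: 18 days. Jul 28 2017 + 18 days = Aug 15 2017.
Next gap: 20 days. Aug 15 2017 + 20 days = Sep 4 2017.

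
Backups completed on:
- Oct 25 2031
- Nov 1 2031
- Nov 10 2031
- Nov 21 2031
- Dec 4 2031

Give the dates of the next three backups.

The spacing grows by 2 each time: 7, 9, 11, 13 days.
Next gap: 15 days. Dec 4 2031 + 15 days = Dec 19 2031.
Next gap: 17 days. Dec 19 2031 + 17 days = Jan 5 2032.
Next gap: 19 days. Jan 5 2032 + 19 days = Jan 24 2032.

Dec 19 2031, Jan 5 2032, Jan 24 2032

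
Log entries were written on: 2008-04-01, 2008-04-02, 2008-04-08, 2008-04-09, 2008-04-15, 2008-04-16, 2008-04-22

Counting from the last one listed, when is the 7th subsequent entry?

The gap pattern 1, 6, 1, 6, 1, 6 repeats every 2 events.
These are the Tuesdays and Wednesdays of each week.
The following Wednesday is 2008-04-23.
Next Tuesday: 2008-04-29.
The following Wednesday is 2008-04-30.
The following Tuesday is 2008-05-06.
The following Wednesday is 2008-05-07.
The following Tuesday is 2008-05-13.
Next Wednesday: 2008-05-14.

2008-05-14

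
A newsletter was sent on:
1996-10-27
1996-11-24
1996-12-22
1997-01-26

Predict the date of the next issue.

Gaps: 28, 28, 35 days — a mix of 28 and 35. Every date is a Sunday.
Each is the 4th Sunday of its month.
4th Sunday of February 1997: 1997-02-23.

1997-02-23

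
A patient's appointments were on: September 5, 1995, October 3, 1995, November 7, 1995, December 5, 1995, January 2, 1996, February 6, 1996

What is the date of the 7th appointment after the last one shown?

These are Tuesdays at 28- or 35-day spacing (28, 35, 28, 28, 35).
The pattern: 1st Tuesday of the month.
March 1996 — 1st Tuesday is March 5, 1996.
1st Tuesday of April 1996: April 2, 1996.
1st Tuesday of May 1996: May 7, 1996.
1st Tuesday of June 1996: June 4, 1996.
1st Tuesday of July 1996: July 2, 1996.
1st Tuesday of August 1996: August 6, 1996.
1st Tuesday of September 1996: September 3, 1996.

September 3, 1996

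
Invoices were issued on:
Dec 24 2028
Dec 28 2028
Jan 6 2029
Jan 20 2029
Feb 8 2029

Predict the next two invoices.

Gaps: 4, 9, 14, 19 days — each gap is 5 larger than the previous one.
Next gap: 24 days. Feb 8 2029 + 24 days = Mar 4 2029.
Next gap: 29 days. Mar 4 2029 + 29 days = Apr 2 2029.

Mar 4 2029, Apr 2 2029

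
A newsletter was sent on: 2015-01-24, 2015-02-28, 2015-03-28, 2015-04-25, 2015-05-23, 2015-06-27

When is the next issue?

2015-07-25

These are Saturdays at 28- or 35-day spacing (35, 28, 28, 28, 35).
The pattern: 4th Saturday of the month.
4th Saturday of July 2015: 2015-07-25.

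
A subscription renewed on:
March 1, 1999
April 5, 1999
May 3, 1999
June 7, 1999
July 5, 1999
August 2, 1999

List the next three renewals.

September 6, 1999; October 4, 1999; November 1, 1999

All dates are Mondays, 35, 28, 35, 28, 28 days apart.
Specifically, the 1st Monday of each month.
1st Monday of September 1999: September 6, 1999.
1st Monday of October 1999: October 4, 1999.
1st Monday of November 1999: November 1, 1999.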